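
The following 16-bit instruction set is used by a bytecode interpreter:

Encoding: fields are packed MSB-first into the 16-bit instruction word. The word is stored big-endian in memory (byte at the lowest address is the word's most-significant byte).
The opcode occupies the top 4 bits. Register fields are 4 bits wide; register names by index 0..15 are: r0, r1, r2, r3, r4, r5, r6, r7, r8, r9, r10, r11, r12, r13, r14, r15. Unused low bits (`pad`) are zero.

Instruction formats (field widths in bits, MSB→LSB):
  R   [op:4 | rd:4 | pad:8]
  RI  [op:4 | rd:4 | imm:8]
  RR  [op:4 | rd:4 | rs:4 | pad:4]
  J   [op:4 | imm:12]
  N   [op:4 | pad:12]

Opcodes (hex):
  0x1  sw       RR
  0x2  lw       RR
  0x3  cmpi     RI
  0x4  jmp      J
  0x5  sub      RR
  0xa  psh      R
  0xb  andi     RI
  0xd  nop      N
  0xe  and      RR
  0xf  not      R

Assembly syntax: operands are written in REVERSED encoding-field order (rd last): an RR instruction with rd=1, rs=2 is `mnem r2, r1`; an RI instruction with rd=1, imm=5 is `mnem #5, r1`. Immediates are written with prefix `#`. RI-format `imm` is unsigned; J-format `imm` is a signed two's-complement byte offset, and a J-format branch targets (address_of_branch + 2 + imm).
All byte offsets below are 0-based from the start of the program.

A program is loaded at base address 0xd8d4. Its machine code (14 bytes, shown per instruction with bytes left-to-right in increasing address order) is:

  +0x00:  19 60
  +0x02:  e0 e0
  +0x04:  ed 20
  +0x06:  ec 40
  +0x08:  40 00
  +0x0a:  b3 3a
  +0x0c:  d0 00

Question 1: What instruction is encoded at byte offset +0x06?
and r4, r12

+0x06: ec 40 ⇒ word 0xec40 (big)
  top 4b → 0xe → and [RR]
  [11:8] rd=12 = r12
  [7:4] rs=4 = r4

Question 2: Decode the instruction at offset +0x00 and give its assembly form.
sw r6, r9

off 0x00: read 19 60 as big → 0x1960
  opcode bits[15:12]=0x1: sw/RR
  [11:8] rd=9 = r9
  [7:4] rs=6 = r6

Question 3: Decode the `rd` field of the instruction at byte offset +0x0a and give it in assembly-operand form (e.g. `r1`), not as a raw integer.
@+0a  big-endian(b3 3a) = 0xb33a
  op=0xb33a>>12=0xb ⇒ andi (RI)
  rd: (w>>8)&0xf=0x3 → r3
  imm: (w>>0)&0xff=0x3a → #58

r3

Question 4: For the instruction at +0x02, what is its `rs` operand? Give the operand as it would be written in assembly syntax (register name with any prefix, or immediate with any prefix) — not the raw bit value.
+0x02: e0 e0 ⇒ word 0xe0e0 (big)
  op=0xe0e0>>12=0xe ⇒ and (RR)
  rd@[11:8]=0x0 ⇒ r0
  rs@[7:4]=0xe ⇒ r14

r14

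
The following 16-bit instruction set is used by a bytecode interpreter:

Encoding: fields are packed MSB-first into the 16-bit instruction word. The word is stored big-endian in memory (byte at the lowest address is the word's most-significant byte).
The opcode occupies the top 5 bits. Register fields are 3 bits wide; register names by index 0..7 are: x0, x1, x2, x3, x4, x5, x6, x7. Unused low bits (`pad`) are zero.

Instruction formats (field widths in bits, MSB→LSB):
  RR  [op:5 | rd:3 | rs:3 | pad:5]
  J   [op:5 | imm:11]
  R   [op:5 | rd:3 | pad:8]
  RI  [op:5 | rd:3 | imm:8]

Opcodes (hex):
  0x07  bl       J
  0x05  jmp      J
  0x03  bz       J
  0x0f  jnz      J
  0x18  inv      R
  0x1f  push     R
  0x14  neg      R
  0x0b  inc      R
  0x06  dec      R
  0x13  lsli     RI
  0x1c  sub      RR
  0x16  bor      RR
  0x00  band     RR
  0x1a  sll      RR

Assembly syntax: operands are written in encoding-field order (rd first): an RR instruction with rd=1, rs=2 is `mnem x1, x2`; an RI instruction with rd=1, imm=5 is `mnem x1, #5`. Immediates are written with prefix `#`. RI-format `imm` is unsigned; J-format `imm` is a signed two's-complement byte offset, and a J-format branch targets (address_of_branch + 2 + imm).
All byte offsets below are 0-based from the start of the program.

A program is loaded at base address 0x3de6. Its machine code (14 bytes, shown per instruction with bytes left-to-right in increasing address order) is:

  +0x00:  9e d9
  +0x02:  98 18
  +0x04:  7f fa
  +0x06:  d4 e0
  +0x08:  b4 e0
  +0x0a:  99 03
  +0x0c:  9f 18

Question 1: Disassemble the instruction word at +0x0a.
lsli x1, #3

off 0x0a: read 99 03 as big → 0x9903
  top 5b → 0x13 → lsli [RI]
  [10:8] rd=1 = x1
  [7:0] imm=3 = #3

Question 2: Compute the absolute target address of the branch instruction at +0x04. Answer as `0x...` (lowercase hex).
@+04  big-endian(7f fa) = 0x7ffa
  op=0x7ffa>>11=0xf ⇒ jnz (J)
  [10:0] imm=2042 (s11→-6) = #-6
  target = base 0x3de6 + off 0x04 + 2 + imm -6 = 0x3de6

0x3de6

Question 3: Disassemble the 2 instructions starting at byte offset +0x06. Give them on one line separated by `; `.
off 0x06: read d4 e0 as big → 0xd4e0
  opcode bits[15:11]=0x1a: sll/RR
  rd: (w>>8)&0x7=0x4 → x4
  rs: (w>>5)&0x7=0x7 → x7
off 0x08: read b4 e0 as big → 0xb4e0
  opcode bits[15:11]=0x16: bor/RR
  rd: (w>>8)&0x7=0x4 → x4
  rs: (w>>5)&0x7=0x7 → x7

sll x4, x7; bor x4, x7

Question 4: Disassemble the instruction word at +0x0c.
lsli x7, #24

[0c] 9f 18 → 0x9f18
  op=0x9f18>>11=0x13 ⇒ lsli (RI)
  rd: (w>>8)&0x7=0x7 → x7
  imm: (w>>0)&0xff=0x18 → #24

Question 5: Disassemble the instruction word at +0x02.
[02] 98 18 → 0x9818
  op=0x9818>>11=0x13 ⇒ lsli (RI)
  rd: (w>>8)&0x7=0x0 → x0
  imm: (w>>0)&0xff=0x18 → #24

lsli x0, #24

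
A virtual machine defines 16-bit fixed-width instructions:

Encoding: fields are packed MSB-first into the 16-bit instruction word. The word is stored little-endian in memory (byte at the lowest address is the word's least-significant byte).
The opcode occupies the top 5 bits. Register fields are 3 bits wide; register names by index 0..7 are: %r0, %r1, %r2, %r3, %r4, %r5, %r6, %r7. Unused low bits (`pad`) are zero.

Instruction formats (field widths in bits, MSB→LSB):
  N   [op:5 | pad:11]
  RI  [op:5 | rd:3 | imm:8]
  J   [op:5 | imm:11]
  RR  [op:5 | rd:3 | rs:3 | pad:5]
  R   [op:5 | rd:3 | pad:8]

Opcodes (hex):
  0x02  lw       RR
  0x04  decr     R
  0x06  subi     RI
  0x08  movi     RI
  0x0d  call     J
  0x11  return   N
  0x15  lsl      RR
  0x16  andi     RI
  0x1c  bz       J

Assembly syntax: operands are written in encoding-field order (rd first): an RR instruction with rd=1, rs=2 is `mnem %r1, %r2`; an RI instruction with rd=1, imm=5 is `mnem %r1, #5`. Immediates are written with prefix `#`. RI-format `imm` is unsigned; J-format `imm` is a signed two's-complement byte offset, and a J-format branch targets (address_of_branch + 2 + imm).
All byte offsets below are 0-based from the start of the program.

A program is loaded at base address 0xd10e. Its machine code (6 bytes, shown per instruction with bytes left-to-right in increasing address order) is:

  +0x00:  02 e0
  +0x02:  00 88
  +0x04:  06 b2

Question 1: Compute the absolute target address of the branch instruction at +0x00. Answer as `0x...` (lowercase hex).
0xd112

[00] 02 e0 → 0xe002
  top 5b → 0x1c → bz [J]
  [10:0] imm=2 = #2
  target = base 0xd10e + off 0x00 + 2 + imm 2 = 0xd112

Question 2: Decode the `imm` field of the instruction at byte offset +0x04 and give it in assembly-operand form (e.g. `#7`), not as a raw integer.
#6

+0x04: 06 b2 ⇒ word 0xb206 (little)
  op=0xb206>>11=0x16 ⇒ andi (RI)
  rd@[10:8]=0x2 ⇒ %r2
  imm@[7:0]=0x6 ⇒ #6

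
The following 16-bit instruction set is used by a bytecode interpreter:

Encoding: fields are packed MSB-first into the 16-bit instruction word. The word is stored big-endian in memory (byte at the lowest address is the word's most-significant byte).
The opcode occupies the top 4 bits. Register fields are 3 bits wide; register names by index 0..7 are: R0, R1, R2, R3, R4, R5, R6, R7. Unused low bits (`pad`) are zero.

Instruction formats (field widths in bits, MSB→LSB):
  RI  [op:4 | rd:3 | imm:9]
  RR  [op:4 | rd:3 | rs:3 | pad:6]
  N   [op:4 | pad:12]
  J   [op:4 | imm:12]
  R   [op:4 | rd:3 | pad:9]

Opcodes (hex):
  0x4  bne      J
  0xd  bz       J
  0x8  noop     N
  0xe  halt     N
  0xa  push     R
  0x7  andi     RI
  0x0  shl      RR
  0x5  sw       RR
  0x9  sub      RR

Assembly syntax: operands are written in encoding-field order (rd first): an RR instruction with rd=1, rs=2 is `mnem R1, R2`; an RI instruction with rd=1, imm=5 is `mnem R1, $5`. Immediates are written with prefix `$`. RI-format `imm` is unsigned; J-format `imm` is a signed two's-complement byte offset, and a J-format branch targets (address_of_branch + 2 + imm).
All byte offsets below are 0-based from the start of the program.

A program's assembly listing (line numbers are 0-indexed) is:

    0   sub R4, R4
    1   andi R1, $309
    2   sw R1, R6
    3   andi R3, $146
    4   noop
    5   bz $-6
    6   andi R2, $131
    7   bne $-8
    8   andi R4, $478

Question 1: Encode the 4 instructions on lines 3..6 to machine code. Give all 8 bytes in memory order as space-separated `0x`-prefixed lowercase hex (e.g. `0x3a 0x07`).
line 3 (andi): pack op=0x7:4|rd=3:3|imm=146:9 = 0x7692; big→ 76 92
line 4 (noop): pack op=0x8:4|pad=0:12 = 0x8000; big→ 80 00
line 5 (bz): pack op=0xd:4|imm=-6:12 = 0xdffa; big→ df fa
line 6 (andi): pack op=0x7:4|rd=2:3|imm=131:9 = 0x7483; big→ 74 83

0x76 0x92 0x80 0x00 0xdf 0xfa 0x74 0x83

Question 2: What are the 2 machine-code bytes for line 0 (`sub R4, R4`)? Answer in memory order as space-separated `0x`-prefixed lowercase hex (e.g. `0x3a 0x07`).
0. sub fields op=0x9:4|rd=4:3|rs=4:3|pad=0:6 → word 9900h → 99 00

0x99 0x00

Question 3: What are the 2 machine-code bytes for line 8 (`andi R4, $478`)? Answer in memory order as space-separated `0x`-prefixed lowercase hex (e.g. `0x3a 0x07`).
8. andi fields op=0x7:4|rd=4:3|imm=478:9 → word 79deh → 79 de

0x79 0xde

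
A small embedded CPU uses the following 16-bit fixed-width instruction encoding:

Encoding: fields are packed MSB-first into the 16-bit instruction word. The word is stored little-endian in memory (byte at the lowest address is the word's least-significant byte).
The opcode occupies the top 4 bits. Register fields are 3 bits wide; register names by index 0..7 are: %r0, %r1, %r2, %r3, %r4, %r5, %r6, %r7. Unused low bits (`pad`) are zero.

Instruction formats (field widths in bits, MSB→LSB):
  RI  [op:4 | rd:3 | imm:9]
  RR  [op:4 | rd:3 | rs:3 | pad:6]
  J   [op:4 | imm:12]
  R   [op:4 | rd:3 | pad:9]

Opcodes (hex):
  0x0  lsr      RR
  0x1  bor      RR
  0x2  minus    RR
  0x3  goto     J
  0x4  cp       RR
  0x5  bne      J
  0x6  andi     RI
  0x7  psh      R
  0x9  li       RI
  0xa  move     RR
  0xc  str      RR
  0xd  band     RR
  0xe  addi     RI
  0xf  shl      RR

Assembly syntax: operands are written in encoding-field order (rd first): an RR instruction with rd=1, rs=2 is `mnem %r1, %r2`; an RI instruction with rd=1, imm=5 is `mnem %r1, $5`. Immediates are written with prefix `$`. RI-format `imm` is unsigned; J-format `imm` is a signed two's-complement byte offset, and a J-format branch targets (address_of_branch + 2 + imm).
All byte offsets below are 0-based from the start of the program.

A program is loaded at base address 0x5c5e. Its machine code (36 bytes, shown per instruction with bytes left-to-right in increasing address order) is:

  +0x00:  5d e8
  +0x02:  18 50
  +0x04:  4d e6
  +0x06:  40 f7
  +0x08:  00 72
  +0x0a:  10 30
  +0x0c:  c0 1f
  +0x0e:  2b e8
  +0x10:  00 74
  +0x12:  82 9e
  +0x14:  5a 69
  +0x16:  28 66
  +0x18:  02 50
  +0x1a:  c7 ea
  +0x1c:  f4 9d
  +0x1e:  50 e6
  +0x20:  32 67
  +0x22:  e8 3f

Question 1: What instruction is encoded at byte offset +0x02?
bne $24

off 0x02: read 18 50 as little → 0x5018
  top 4b → 0x5 → bne [J]
  [11:0] imm=24 = $24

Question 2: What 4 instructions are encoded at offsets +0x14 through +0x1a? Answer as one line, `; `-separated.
@+14  little-endian(5a 69) = 0x695a
  op=0x695a>>12=0x6 ⇒ andi (RI)
  [11:9] rd=4 = %r4
  [8:0] imm=346 = $346
@+16  little-endian(28 66) = 0x6628
  op=0x6628>>12=0x6 ⇒ andi (RI)
  [11:9] rd=3 = %r3
  [8:0] imm=40 = $40
@+18  little-endian(02 50) = 0x5002
  op=0x5002>>12=0x5 ⇒ bne (J)
  [11:0] imm=2 = $2
@+1a  little-endian(c7 ea) = 0xeac7
  op=0xeac7>>12=0xe ⇒ addi (RI)
  [11:9] rd=5 = %r5
  [8:0] imm=199 = $199

andi %r4, $346; andi %r3, $40; bne $2; addi %r5, $199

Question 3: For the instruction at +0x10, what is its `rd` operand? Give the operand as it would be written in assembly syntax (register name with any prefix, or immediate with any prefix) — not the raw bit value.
%r2

@+10  little-endian(00 74) = 0x7400
  opcode bits[15:12]=0x7: psh/R
  rd: (w>>9)&0x7=0x2 → %r2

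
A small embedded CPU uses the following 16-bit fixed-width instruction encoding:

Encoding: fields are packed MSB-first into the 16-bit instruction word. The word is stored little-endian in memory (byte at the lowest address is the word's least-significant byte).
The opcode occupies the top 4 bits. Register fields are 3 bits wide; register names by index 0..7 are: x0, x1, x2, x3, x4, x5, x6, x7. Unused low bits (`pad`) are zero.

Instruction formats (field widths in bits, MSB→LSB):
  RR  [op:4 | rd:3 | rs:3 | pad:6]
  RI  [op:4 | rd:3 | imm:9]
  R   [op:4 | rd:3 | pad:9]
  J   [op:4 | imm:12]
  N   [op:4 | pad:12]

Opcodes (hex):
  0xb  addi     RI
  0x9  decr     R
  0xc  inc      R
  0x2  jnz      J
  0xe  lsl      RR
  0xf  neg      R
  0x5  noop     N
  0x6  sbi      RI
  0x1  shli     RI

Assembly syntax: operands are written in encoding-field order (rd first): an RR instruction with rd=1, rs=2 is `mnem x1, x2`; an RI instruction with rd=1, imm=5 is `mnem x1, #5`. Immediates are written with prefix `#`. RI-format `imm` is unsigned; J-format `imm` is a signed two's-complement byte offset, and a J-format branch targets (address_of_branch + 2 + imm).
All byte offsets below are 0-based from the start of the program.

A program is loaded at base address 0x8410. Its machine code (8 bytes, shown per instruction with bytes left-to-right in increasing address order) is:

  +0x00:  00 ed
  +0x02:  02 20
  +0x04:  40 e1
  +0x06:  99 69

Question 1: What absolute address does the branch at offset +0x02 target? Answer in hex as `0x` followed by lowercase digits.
0x8416

off 0x02: read 02 20 as little → 0x2002
  top 4b → 0x2 → jnz [J]
  imm: (w>>0)&0xfff=0x2 → #2
  target = base 0x8410 + off 0x02 + 2 + imm 2 = 0x8416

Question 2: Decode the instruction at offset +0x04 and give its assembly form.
[04] 40 e1 → 0xe140
  opcode bits[15:12]=0xe: lsl/RR
  rd@[11:9]=0x0 ⇒ x0
  rs@[8:6]=0x5 ⇒ x5

lsl x0, x5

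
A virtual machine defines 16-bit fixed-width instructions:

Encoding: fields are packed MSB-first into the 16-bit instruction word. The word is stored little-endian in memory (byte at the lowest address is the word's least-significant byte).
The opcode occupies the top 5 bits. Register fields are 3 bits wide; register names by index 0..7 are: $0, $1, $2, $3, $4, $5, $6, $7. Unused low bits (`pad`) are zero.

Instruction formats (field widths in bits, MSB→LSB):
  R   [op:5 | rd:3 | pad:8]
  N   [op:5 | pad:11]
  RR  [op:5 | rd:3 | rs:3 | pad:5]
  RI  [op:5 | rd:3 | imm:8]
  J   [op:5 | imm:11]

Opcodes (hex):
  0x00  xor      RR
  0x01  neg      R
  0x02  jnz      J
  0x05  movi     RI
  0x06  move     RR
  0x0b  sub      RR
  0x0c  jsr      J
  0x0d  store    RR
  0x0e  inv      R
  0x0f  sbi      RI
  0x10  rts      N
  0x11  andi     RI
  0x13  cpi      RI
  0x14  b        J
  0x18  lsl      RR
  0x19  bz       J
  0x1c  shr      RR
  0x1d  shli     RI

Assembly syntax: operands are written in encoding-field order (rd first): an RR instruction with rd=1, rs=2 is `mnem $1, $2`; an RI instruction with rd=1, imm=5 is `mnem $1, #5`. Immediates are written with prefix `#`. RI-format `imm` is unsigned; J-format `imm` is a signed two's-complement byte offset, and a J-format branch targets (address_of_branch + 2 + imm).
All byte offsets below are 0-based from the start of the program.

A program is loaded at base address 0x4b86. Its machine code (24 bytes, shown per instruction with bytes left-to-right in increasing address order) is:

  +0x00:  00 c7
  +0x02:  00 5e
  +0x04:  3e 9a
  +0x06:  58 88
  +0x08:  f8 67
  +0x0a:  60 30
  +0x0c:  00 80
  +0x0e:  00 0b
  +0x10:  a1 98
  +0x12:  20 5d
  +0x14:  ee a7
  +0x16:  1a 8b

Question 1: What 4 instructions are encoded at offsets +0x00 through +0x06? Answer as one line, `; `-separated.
off 0x00: read 00 c7 as little → 0xc700
  op=0xc700>>11=0x18 ⇒ lsl (RR)
  rd@[10:8]=0x7 ⇒ $7
  rs@[7:5]=0x0 ⇒ $0
off 0x02: read 00 5e as little → 0x5e00
  op=0x5e00>>11=0xb ⇒ sub (RR)
  rd@[10:8]=0x6 ⇒ $6
  rs@[7:5]=0x0 ⇒ $0
off 0x04: read 3e 9a as little → 0x9a3e
  op=0x9a3e>>11=0x13 ⇒ cpi (RI)
  rd@[10:8]=0x2 ⇒ $2
  imm@[7:0]=0x3e ⇒ #62
off 0x06: read 58 88 as little → 0x8858
  op=0x8858>>11=0x11 ⇒ andi (RI)
  rd@[10:8]=0x0 ⇒ $0
  imm@[7:0]=0x58 ⇒ #88

lsl $7, $0; sub $6, $0; cpi $2, #62; andi $0, #88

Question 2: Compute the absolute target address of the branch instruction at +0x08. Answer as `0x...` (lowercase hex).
@+08  little-endian(f8 67) = 0x67f8
  op=0x67f8>>11=0xc ⇒ jsr (J)
  imm@[10:0]=0x7f8 (s11→-8) ⇒ #-8
  target = base 0x4b86 + off 0x08 + 2 + imm -8 = 0x4b88

0x4b88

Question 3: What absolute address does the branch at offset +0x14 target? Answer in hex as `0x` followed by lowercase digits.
0x4b8a

[14] ee a7 → 0xa7ee
  top 5b → 0x14 → b [J]
  [10:0] imm=2030 (s11→-18) = #-18
  target = base 0x4b86 + off 0x14 + 2 + imm -18 = 0x4b8a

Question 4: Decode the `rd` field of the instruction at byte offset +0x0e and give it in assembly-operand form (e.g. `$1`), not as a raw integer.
$3

off 0x0e: read 00 0b as little → 0x0b00
  opcode bits[15:11]=0x1: neg/R
  [10:8] rd=3 = $3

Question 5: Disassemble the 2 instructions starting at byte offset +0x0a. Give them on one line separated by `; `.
+0x0a: 60 30 ⇒ word 0x3060 (little)
  op=0x3060>>11=0x6 ⇒ move (RR)
  rd: (w>>8)&0x7=0x0 → $0
  rs: (w>>5)&0x7=0x3 → $3
+0x0c: 00 80 ⇒ word 0x8000 (little)
  op=0x8000>>11=0x10 ⇒ rts (N)

move $0, $3; rts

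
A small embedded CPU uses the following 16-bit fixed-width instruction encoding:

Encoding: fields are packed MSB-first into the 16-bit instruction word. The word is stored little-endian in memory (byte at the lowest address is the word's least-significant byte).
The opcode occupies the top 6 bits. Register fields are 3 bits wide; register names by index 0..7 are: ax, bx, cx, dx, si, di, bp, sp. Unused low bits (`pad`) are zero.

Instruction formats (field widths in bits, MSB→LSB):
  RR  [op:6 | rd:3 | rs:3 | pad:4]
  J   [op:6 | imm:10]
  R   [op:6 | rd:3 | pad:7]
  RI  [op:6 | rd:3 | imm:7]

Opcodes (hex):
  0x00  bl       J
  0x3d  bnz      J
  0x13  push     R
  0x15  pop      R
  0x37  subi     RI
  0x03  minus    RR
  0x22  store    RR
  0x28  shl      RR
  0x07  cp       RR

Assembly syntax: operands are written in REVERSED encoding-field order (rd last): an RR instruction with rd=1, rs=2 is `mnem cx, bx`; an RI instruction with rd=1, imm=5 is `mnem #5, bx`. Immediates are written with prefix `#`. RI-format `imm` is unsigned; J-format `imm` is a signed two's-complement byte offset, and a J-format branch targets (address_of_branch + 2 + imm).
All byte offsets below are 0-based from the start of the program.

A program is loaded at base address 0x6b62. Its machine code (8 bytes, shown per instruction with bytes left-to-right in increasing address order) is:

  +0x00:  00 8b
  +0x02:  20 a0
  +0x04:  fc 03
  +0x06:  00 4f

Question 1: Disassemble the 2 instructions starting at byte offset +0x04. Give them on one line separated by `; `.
@+04  little-endian(fc 03) = 0x03fc
  opcode bits[15:10]=0x0: bl/J
  imm@[9:0]=0x3fc (s10→-4) ⇒ #-4
@+06  little-endian(00 4f) = 0x4f00
  opcode bits[15:10]=0x13: push/R
  rd@[9:7]=0x6 ⇒ bp

bl #-4; push bp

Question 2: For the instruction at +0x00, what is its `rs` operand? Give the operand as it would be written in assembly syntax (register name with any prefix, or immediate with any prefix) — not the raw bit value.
@+00  little-endian(00 8b) = 0x8b00
  opcode bits[15:10]=0x22: store/RR
  [9:7] rd=6 = bp
  [6:4] rs=0 = ax

ax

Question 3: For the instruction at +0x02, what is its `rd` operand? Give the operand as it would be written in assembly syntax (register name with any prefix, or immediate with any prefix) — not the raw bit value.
ax

[02] 20 a0 → 0xa020
  op=0xa020>>10=0x28 ⇒ shl (RR)
  rd@[9:7]=0x0 ⇒ ax
  rs@[6:4]=0x2 ⇒ cx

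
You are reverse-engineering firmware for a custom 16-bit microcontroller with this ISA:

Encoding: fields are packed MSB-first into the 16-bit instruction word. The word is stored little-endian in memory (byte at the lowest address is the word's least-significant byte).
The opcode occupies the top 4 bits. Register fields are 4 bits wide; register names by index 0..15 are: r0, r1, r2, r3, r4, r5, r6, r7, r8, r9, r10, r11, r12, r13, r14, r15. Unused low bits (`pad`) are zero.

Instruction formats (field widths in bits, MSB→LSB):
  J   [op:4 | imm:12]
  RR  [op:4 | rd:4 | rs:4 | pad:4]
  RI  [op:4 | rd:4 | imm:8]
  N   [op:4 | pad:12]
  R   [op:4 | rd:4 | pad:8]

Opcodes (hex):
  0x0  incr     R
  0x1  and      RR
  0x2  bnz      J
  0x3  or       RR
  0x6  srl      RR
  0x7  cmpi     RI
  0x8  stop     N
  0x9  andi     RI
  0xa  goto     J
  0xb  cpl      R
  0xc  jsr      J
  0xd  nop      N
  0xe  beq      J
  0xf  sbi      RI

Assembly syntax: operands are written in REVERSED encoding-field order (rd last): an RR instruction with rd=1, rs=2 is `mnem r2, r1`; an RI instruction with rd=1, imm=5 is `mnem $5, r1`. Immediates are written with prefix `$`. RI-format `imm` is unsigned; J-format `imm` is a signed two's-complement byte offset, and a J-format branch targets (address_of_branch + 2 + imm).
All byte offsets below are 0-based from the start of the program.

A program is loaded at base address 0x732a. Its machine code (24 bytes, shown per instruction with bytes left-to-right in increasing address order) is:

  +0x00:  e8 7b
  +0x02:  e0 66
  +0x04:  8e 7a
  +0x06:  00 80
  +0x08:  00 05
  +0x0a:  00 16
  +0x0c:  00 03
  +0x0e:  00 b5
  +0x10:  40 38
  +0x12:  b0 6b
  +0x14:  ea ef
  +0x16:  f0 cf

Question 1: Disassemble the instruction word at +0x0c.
incr r3

@+0c  little-endian(00 03) = 0x0300
  op=0x0300>>12=0x0 ⇒ incr (R)
  [11:8] rd=3 = r3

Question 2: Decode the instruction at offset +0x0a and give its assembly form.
off 0x0a: read 00 16 as little → 0x1600
  op=0x1600>>12=0x1 ⇒ and (RR)
  rd: (w>>8)&0xf=0x6 → r6
  rs: (w>>4)&0xf=0x0 → r0

and r0, r6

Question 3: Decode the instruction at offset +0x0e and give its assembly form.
@+0e  little-endian(00 b5) = 0xb500
  op=0xb500>>12=0xb ⇒ cpl (R)
  [11:8] rd=5 = r5

cpl r5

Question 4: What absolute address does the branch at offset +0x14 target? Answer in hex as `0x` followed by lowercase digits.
[14] ea ef → 0xefea
  top 4b → 0xe → beq [J]
  imm: (w>>0)&0xfff=0xfea (s12→-22) → $-22
  target = base 0x732a + off 0x14 + 2 + imm -22 = 0x732a

0x732a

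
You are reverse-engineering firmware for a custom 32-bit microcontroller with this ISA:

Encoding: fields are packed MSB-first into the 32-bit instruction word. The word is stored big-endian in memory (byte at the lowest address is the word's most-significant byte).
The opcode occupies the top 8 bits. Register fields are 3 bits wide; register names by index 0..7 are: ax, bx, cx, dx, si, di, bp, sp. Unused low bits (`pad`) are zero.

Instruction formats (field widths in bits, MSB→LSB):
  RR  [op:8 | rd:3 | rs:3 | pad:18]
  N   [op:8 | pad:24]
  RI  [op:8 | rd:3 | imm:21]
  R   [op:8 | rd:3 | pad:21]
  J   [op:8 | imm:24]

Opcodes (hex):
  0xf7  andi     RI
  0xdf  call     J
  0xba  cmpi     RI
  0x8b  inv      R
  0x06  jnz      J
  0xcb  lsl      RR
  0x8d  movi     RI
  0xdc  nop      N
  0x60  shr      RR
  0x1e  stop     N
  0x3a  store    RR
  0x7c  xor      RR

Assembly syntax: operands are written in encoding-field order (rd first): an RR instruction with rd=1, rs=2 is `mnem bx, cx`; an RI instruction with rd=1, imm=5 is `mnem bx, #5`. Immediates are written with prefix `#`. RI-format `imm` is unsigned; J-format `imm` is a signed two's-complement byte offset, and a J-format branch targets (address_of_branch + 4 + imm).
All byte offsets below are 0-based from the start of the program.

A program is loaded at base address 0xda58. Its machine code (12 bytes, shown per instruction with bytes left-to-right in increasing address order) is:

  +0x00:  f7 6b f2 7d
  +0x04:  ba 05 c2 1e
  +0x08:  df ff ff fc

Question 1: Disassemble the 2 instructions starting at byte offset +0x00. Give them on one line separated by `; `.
andi dx, #782973; cmpi ax, #377374

@+00  big-endian(f7 6b f2 7d) = 0xf76bf27d
  top 8b → 0xf7 → andi [RI]
  [23:21] rd=3 = dx
  [20:0] imm=782973 = #782973
@+04  big-endian(ba 05 c2 1e) = 0xba05c21e
  top 8b → 0xba → cmpi [RI]
  [23:21] rd=0 = ax
  [20:0] imm=377374 = #377374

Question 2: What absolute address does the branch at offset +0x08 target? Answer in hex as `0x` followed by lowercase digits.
0xda60

[08] df ff ff fc → 0xdffffffc
  op=0xdffffffc>>24=0xdf ⇒ call (J)
  imm: (w>>0)&0xffffff=0xfffffc (s24→-4) → #-4
  target = base 0xda58 + off 0x08 + 4 + imm -4 = 0xda60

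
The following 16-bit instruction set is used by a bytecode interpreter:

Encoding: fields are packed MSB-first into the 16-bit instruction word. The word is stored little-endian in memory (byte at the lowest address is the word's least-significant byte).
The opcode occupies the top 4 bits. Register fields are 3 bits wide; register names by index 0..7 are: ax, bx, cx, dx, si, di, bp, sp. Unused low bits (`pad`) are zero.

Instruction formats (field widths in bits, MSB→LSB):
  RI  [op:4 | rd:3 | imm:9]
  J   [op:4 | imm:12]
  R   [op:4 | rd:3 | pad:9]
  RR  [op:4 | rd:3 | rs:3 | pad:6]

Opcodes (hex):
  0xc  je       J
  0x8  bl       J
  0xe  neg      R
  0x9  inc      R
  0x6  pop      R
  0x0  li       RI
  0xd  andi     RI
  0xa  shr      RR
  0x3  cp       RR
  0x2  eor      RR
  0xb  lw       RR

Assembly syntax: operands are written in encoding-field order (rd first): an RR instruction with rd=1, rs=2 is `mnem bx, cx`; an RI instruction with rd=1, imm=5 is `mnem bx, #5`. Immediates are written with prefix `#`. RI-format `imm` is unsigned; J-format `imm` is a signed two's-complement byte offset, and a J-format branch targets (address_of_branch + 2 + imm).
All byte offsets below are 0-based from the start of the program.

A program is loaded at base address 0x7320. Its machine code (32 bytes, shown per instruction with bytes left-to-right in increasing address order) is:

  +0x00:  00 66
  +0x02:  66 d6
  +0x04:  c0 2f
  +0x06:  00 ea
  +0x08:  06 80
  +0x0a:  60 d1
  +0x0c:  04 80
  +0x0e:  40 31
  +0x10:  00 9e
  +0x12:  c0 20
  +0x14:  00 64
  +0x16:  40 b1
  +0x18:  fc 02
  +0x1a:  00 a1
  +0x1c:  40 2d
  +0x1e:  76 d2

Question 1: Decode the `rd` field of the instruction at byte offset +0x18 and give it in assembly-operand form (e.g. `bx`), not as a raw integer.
bx

+0x18: fc 02 ⇒ word 0x02fc (little)
  top 4b → 0x0 → li [RI]
  rd@[11:9]=0x1 ⇒ bx
  imm@[8:0]=0xfc ⇒ #252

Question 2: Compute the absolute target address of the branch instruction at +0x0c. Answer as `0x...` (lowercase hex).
+0x0c: 04 80 ⇒ word 0x8004 (little)
  top 4b → 0x8 → bl [J]
  imm@[11:0]=0x4 ⇒ #4
  target = base 0x7320 + off 0x0c + 2 + imm 4 = 0x7332

0x7332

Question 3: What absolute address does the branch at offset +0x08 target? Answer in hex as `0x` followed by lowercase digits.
0x7330

@+08  little-endian(06 80) = 0x8006
  opcode bits[15:12]=0x8: bl/J
  [11:0] imm=6 = #6
  target = base 0x7320 + off 0x08 + 2 + imm 6 = 0x7330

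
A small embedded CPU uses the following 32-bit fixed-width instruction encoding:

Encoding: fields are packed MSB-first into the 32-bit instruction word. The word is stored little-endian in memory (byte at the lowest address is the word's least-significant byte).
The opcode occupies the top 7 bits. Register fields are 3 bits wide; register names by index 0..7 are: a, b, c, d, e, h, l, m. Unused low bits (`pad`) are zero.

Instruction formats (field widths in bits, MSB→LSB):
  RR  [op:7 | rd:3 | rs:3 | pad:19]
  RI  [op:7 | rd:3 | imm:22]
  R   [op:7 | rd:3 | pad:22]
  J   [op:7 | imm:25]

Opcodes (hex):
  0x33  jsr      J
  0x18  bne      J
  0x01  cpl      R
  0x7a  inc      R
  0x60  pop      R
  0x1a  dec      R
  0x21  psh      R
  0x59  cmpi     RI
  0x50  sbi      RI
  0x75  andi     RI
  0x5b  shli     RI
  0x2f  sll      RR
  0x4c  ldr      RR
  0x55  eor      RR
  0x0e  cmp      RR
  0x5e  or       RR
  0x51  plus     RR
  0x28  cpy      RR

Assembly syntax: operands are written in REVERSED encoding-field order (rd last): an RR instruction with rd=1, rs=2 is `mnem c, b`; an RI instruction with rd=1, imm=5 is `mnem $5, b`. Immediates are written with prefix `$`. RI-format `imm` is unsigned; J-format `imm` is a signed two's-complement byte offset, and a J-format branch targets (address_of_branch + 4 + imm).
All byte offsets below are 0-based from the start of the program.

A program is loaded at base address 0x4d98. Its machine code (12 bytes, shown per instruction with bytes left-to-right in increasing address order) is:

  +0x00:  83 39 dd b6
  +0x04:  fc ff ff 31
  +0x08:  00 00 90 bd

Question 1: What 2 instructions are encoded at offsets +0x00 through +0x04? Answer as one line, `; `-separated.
shli $1915267, d; bne $-4

+0x00: 83 39 dd b6 ⇒ word 0xb6dd3983 (little)
  top 7b → 0x5b → shli [RI]
  [24:22] rd=3 = d
  [21:0] imm=1915267 = $1915267
+0x04: fc ff ff 31 ⇒ word 0x31fffffc (little)
  top 7b → 0x18 → bne [J]
  [24:0] imm=33554428 (s25→-4) = $-4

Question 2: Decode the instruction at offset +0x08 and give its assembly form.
or c, l

off 0x08: read 00 00 90 bd as little → 0xbd900000
  op=0xbd900000>>25=0x5e ⇒ or (RR)
  [24:22] rd=6 = l
  [21:19] rs=2 = c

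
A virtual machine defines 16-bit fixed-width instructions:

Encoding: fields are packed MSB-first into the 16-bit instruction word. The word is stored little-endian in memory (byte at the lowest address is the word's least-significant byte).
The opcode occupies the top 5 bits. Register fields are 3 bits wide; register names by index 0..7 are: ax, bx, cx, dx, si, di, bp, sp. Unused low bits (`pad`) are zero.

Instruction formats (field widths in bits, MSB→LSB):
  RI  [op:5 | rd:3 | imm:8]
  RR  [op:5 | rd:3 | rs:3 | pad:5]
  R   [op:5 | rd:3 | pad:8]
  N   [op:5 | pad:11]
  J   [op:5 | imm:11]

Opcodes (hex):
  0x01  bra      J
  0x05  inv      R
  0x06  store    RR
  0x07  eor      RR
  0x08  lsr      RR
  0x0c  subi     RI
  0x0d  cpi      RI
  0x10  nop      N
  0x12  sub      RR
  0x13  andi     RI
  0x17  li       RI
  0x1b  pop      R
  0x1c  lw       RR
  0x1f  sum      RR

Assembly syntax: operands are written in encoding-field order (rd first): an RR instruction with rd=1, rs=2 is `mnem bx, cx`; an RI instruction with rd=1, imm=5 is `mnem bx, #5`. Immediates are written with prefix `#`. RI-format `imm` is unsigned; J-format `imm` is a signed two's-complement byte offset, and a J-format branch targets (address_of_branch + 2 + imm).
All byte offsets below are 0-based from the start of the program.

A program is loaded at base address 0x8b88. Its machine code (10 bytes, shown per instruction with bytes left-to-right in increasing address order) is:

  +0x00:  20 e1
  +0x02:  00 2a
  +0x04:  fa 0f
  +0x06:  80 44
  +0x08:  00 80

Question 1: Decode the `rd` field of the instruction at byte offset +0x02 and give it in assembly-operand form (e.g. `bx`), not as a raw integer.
cx

off 0x02: read 00 2a as little → 0x2a00
  op=0x2a00>>11=0x5 ⇒ inv (R)
  rd: (w>>8)&0x7=0x2 → cx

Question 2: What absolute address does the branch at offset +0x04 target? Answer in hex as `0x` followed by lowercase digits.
+0x04: fa 0f ⇒ word 0x0ffa (little)
  top 5b → 0x1 → bra [J]
  imm@[10:0]=0x7fa (s11→-6) ⇒ #-6
  target = base 0x8b88 + off 0x04 + 2 + imm -6 = 0x8b88

0x8b88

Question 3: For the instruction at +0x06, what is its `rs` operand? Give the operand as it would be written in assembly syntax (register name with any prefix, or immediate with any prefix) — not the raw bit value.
si

[06] 80 44 → 0x4480
  top 5b → 0x8 → lsr [RR]
  [10:8] rd=4 = si
  [7:5] rs=4 = si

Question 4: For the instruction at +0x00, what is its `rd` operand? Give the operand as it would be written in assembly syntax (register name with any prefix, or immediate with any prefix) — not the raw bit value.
bx

@+00  little-endian(20 e1) = 0xe120
  op=0xe120>>11=0x1c ⇒ lw (RR)
  rd: (w>>8)&0x7=0x1 → bx
  rs: (w>>5)&0x7=0x1 → bx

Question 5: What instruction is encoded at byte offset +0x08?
nop

off 0x08: read 00 80 as little → 0x8000
  opcode bits[15:11]=0x10: nop/N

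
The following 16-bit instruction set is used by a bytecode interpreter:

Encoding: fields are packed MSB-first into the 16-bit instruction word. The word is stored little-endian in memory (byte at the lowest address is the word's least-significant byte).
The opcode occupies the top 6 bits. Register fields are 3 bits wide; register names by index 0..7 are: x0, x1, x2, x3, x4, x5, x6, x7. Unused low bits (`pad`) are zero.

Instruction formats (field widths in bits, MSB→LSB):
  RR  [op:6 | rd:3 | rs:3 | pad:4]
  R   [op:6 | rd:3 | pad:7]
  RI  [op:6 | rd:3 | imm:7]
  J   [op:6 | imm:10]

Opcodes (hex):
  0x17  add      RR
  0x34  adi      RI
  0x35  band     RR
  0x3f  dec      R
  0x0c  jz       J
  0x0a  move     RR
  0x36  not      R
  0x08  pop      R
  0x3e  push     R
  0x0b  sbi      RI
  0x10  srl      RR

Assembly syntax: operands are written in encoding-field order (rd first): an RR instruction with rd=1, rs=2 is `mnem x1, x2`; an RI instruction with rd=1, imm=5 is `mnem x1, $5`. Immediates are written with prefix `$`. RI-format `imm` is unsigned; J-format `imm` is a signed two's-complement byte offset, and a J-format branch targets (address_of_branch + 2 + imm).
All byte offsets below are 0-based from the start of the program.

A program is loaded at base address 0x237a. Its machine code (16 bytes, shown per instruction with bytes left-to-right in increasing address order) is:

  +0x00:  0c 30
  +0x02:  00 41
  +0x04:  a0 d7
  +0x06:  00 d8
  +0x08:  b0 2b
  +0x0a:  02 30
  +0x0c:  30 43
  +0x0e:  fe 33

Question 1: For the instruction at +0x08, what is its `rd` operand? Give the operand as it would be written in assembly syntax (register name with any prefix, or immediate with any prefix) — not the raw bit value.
x7

off 0x08: read b0 2b as little → 0x2bb0
  opcode bits[15:10]=0xa: move/RR
  rd: (w>>7)&0x7=0x7 → x7
  rs: (w>>4)&0x7=0x3 → x3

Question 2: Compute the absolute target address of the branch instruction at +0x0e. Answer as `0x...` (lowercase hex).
0x2388

@+0e  little-endian(fe 33) = 0x33fe
  opcode bits[15:10]=0xc: jz/J
  imm@[9:0]=0x3fe (s10→-2) ⇒ $-2
  target = base 0x237a + off 0x0e + 2 + imm -2 = 0x2388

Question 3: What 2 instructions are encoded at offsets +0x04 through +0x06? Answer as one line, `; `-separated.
band x7, x2; not x0

[04] a0 d7 → 0xd7a0
  opcode bits[15:10]=0x35: band/RR
  rd@[9:7]=0x7 ⇒ x7
  rs@[6:4]=0x2 ⇒ x2
[06] 00 d8 → 0xd800
  opcode bits[15:10]=0x36: not/R
  rd@[9:7]=0x0 ⇒ x0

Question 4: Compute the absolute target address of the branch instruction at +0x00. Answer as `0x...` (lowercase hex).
0x2388

+0x00: 0c 30 ⇒ word 0x300c (little)
  opcode bits[15:10]=0xc: jz/J
  [9:0] imm=12 = $12
  target = base 0x237a + off 0x00 + 2 + imm 12 = 0x2388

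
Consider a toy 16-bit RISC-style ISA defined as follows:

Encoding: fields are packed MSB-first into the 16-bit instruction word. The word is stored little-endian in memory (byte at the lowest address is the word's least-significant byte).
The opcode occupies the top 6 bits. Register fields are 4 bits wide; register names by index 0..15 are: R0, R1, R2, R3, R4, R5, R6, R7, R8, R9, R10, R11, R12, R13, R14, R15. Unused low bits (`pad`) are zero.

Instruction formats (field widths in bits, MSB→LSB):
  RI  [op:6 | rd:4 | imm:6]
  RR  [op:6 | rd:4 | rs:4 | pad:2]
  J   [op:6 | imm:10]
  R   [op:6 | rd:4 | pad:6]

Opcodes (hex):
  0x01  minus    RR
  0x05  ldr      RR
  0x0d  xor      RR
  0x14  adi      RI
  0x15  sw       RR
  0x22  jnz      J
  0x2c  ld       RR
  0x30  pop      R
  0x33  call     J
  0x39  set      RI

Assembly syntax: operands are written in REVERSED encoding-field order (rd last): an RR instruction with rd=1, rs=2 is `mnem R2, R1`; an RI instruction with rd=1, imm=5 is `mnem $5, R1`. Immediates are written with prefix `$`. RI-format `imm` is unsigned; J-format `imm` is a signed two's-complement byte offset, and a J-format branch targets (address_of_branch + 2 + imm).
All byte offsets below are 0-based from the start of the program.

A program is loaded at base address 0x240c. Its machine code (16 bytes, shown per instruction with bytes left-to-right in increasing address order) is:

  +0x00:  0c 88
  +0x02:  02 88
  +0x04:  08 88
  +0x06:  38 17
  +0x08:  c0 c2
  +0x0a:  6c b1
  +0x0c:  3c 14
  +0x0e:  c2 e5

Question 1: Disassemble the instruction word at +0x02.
off 0x02: read 02 88 as little → 0x8802
  op=0x8802>>10=0x22 ⇒ jnz (J)
  imm: (w>>0)&0x3ff=0x2 → $2

jnz $2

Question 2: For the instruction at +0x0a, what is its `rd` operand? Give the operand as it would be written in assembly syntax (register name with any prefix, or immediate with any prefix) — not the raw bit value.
@+0a  little-endian(6c b1) = 0xb16c
  top 6b → 0x2c → ld [RR]
  rd@[9:6]=0x5 ⇒ R5
  rs@[5:2]=0xb ⇒ R11

R5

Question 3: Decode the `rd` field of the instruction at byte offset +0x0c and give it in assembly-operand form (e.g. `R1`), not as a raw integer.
@+0c  little-endian(3c 14) = 0x143c
  op=0x143c>>10=0x5 ⇒ ldr (RR)
  rd@[9:6]=0x0 ⇒ R0
  rs@[5:2]=0xf ⇒ R15

R0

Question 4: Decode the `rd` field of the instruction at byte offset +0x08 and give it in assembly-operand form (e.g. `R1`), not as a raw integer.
R11

[08] c0 c2 → 0xc2c0
  op=0xc2c0>>10=0x30 ⇒ pop (R)
  rd: (w>>6)&0xf=0xb → R11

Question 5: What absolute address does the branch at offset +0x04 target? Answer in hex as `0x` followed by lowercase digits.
off 0x04: read 08 88 as little → 0x8808
  top 6b → 0x22 → jnz [J]
  imm: (w>>0)&0x3ff=0x8 → $8
  target = base 0x240c + off 0x04 + 2 + imm 8 = 0x241a

0x241a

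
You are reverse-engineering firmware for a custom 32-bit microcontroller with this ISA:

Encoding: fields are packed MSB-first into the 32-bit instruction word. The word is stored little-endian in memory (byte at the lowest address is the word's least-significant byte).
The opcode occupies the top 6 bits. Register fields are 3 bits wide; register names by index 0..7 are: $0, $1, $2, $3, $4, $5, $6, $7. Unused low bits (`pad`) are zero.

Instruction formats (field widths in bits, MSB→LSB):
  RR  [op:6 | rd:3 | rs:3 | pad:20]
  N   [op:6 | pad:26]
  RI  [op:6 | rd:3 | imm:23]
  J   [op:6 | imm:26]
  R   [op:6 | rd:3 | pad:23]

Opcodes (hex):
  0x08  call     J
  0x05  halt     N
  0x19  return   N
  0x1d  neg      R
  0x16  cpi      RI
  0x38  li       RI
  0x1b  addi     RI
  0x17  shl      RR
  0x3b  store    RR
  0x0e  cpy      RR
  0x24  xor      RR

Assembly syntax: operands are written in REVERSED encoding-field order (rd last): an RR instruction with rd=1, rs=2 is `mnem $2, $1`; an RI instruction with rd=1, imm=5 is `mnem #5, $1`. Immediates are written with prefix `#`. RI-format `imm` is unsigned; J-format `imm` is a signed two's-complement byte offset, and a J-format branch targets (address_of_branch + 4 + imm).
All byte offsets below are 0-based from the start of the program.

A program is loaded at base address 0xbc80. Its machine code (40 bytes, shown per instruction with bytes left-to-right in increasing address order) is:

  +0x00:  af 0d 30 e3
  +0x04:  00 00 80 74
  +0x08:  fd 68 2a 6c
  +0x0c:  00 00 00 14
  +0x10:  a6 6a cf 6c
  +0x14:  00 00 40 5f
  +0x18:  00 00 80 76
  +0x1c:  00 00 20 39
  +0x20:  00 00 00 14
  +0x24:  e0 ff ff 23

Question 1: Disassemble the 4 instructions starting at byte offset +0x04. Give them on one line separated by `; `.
@+04  little-endian(00 00 80 74) = 0x74800000
  op=0x74800000>>26=0x1d ⇒ neg (R)
  rd@[25:23]=0x1 ⇒ $1
@+08  little-endian(fd 68 2a 6c) = 0x6c2a68fd
  op=0x6c2a68fd>>26=0x1b ⇒ addi (RI)
  rd@[25:23]=0x0 ⇒ $0
  imm@[22:0]=0x2a68fd ⇒ #2779389
@+0c  little-endian(00 00 00 14) = 0x14000000
  op=0x14000000>>26=0x5 ⇒ halt (N)
@+10  little-endian(a6 6a cf 6c) = 0x6ccf6aa6
  op=0x6ccf6aa6>>26=0x1b ⇒ addi (RI)
  rd@[25:23]=0x1 ⇒ $1
  imm@[22:0]=0x4f6aa6 ⇒ #5204646

neg $1; addi #2779389, $0; halt; addi #5204646, $1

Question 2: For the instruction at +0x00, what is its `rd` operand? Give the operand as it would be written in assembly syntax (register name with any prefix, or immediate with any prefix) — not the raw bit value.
$6

off 0x00: read af 0d 30 e3 as little → 0xe3300daf
  top 6b → 0x38 → li [RI]
  [25:23] rd=6 = $6
  [22:0] imm=3149231 = #3149231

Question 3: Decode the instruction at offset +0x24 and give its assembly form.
[24] e0 ff ff 23 → 0x23ffffe0
  top 6b → 0x8 → call [J]
  imm: (w>>0)&0x3ffffff=0x3ffffe0 (s26→-32) → #-32

call #-32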